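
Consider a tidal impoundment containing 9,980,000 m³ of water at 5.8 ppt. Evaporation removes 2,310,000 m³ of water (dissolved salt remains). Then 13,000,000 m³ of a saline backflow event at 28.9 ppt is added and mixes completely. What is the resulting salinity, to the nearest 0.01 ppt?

After evaporation: salt = 9,980,000×5.8 = 57,884,000; volume = 9,980,000 − 2,310,000 = 7,670,000 m³
After mixing: salt = 57,884,000 + 13,000,000×28.9 = 433,584,000; volume = 7,670,000 + 13,000,000 = 20,670,000 m³
S = 433,584,000 / 20,670,000 = 20.9765 ppt

20.98 ppt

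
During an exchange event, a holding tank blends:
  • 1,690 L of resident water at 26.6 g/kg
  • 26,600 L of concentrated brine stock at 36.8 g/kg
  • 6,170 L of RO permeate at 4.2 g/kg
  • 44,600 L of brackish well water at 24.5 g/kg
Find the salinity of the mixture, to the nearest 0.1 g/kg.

By conservation of dissolved salt,
salt = 1,690×26.6 + 26,600×36.8 + 6,170×4.2 + 44,600×24.5 = 44,954 + 978,880 + 25,914 + 1,092,700 = 2,142,448
volume = 1,690 + 26,600 + 6,170 + 44,600 = 79,060 L
S = 2,142,448 / 79,060 = 27.099 g/kg

27.1 g/kg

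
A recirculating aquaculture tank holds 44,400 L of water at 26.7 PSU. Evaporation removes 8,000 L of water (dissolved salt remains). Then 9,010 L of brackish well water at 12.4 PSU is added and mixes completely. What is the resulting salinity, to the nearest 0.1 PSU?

28.6 PSU

After evaporation: salt = 44,400×26.7 = 1,185,480; volume = 44,400 − 8,000 = 36,400 L
After mixing: salt = 1,185,480 + 9,010×12.4 = 1,297,204; volume = 36,400 + 9,010 = 45,410 L
S = 1,297,204 / 45,410 = 28.5665 PSU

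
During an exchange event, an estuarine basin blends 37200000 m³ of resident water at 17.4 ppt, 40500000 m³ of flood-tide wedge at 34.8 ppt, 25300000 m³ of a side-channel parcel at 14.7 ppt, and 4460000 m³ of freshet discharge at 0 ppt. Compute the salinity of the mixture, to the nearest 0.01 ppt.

Mass of salt is conserved:
salt = 37,200,000×17.4 + 40,500,000×34.8 + 25,300,000×14.7 + 4,460,000×0 = 647,280,000 + 1,409,400,000 + 371,910,000 + 0 = 2,428,590,000
volume = 37,200,000 + 40,500,000 + 25,300,000 + 4,460,000 = 107,460,000 m³
S = 2,428,590,000 / 107,460,000 = 22.5999 ppt

22.60 ppt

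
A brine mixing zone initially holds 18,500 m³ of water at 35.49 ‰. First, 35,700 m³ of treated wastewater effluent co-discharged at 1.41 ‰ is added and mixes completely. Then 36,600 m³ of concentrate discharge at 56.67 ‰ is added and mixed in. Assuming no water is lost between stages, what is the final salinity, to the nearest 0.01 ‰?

By conservation of dissolved salt,
Initial salt = 18,500×35.49 = 656,565
After stage 1: salt = 656,565 + 35,700×1.41 = 706,902; volume = 54,200 m³; S = 13.042 ‰
After stage 2: salt = 706,902 + 36,600×56.67 = 2,781,024; volume = 90,800 m³
S = 2,781,024 / 90,800 = 30.628 ‰

30.63 ‰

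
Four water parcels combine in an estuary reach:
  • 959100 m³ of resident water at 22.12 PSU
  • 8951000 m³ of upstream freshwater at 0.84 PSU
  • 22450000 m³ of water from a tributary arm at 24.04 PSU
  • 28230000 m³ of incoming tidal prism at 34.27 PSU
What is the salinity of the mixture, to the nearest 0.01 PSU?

25.35 PSU

Mass of salt is conserved:
salt = 959,100×22.12 + 8,951,000×0.84 + 22,450,000×24.04 + 28,230,000×34.27 = 21,215,292 + 7,518,840 + 539,698,000 + 967,442,100 = 1,535,874,232
volume = 959,100 + 8,951,000 + 22,450,000 + 28,230,000 = 60,590,100 m³
S = 1,535,874,232 / 60,590,100 = 25.3486 PSU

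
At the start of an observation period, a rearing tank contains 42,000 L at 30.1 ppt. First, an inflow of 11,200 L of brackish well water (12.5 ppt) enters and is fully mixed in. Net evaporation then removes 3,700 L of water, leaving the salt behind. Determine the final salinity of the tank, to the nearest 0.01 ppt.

28.37 ppt

After mixing: salt = 42,000×30.1 + 11,200×12.5 = 1,404,200; volume = 53,200 L
After evaporation: salt unchanged = 1,404,200; volume = 53,200 − 3,700 = 49,500 L
S = 1,404,200 / 49,500 = 28.3677 ppt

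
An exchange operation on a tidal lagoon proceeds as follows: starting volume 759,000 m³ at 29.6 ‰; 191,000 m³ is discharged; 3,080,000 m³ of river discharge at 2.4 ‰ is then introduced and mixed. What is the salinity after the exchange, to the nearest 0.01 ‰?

6.64 ‰

Remaining after removal: 568,000 m³ at 29.6 ‰ (salt = 16,812,800)
After addition: salt = 16,812,800 + 3,080,000×2.4 = 24,204,800; volume = 3,648,000 m³
S = 24,204,800 / 3,648,000 = 6.6351 ‰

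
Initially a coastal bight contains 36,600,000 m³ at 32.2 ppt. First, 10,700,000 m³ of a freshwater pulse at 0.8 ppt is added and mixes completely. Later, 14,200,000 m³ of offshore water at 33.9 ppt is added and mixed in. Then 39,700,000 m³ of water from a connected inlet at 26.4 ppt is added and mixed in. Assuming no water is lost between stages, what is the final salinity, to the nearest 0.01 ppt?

26.84 ppt

Salt balance:
Initial salt = 36,600,000×32.2 = 1,178,520,000
After stage 1: salt = 1,178,520,000 + 10,700,000×0.8 = 1,187,080,000; volume = 47,300,000 m³; S = 25.097 ppt
After stage 2: salt = 1,187,080,000 + 14,200,000×33.9 = 1,668,460,000; volume = 61,500,000 m³; S = 27.129 ppt
After stage 3: salt = 1,668,460,000 + 39,700,000×26.4 = 2,716,540,000; volume = 101,200,000 m³
S = 2,716,540,000 / 101,200,000 = 26.8433 ppt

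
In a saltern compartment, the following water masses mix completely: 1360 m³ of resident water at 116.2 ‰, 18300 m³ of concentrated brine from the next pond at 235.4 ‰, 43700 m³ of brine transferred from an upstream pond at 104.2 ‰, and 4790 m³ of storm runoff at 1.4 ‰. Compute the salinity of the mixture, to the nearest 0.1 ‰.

Weighted by volume,
salt = 1,360×116.2 + 18,300×235.4 + 43,700×104.2 + 4,790×1.4 = 158,032 + 4,307,820 + 4,553,540 + 6,706 = 9,026,098
volume = 1,360 + 18,300 + 43,700 + 4,790 = 68,150 m³
S = 9,026,098 / 68,150 = 132.445 ‰

132.4 ‰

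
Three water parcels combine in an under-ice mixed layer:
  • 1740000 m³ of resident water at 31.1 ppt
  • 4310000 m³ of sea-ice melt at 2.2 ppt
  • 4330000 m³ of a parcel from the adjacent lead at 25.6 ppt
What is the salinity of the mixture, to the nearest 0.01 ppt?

Conserving salt mass:
salt = 1,740,000×31.1 + 4,310,000×2.2 + 4,330,000×25.6 = 54,114,000 + 9,482,000 + 110,848,000 = 174,444,000
volume = 1,740,000 + 4,310,000 + 4,330,000 = 10,380,000 m³
S = 174,444,000 / 10,380,000 = 16.8058 ppt

16.81 ppt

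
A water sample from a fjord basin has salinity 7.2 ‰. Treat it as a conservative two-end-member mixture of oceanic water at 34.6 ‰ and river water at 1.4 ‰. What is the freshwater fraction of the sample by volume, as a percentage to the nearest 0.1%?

82.5%

Let f be the freshwater fraction. Salt balance per unit volume:
f×1.4 + (1−f)×34.6 = 7.2
f = (34.6 − 7.2) / (34.6 − 1.4) = 27.4/33.2 = 0.8253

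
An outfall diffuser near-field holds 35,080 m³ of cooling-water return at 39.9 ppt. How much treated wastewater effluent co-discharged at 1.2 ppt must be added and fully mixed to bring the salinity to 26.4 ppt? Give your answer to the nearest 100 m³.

Salt balance: 35,080×39.9 + V×1.2 = (35,080+V)×26.4
1,399,692 + 1.2V = 926,112 + 26.4V
473,580 = 25.2V
V = 18,792.86 m³

18800 m³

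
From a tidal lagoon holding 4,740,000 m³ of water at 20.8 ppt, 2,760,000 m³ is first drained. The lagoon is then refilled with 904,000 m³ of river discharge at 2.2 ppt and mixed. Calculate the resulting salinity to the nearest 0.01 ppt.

Remaining after removal: 1,980,000 m³ at 20.8 ppt (salt = 41,184,000)
After addition: salt = 41,184,000 + 904,000×2.2 = 43,172,800; volume = 2,884,000 m³
S = 43,172,800 / 2,884,000 = 14.9698 ppt

14.97 ppt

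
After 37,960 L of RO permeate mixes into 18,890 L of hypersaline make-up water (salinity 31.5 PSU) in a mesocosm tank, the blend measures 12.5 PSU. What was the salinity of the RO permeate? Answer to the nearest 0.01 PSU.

3.05 PSU

Salt balance: 18,890×31.5 + 37,960×S = 56,850×12.5
595,035 + 37,960·S = 710,625
S = (710,625 − 595,035) / 37,960 = 3.045 PSU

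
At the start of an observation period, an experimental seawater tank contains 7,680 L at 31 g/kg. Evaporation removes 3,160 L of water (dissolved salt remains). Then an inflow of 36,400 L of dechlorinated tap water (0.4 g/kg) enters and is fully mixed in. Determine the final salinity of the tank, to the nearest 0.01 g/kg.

After evaporation: salt = 7,680×31 = 238,080; volume = 7,680 − 3,160 = 4,520 L
After mixing: salt = 238,080 + 36,400×0.4 = 252,640; volume = 4,520 + 36,400 = 40,920 L
S = 252,640 / 40,920 = 6.174 g/kg

6.17 g/kg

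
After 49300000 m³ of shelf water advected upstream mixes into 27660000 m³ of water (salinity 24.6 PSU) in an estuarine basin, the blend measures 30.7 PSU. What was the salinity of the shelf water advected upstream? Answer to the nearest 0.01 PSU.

Salt balance: 27,660,000×24.6 + 49,300,000×S = 76,960,000×30.7
680,436,000 + 49,300,000·S = 2,362,672,000
S = (2,362,672,000 − 680,436,000) / 49,300,000 = 34.1224 PSU

34.12 PSU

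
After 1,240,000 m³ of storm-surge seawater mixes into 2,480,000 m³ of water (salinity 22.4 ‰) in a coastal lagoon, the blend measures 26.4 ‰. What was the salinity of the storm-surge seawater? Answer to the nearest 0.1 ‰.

Salt balance: 2,480,000×22.4 + 1,240,000×S = 3,720,000×26.4
55,552,000 + 1,240,000·S = 98,208,000
S = (98,208,000 − 55,552,000) / 1,240,000 = 34.4 ‰

34.4 ‰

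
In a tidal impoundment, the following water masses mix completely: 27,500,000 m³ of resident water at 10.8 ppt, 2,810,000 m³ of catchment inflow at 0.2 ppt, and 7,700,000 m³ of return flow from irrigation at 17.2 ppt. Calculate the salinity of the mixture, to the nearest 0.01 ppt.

11.31 ppt

By conservation of dissolved salt,
salt = 27,500,000×10.8 + 2,810,000×0.2 + 7,700,000×17.2 = 297,000,000 + 562,000 + 132,440,000 = 430,002,000
volume = 27,500,000 + 2,810,000 + 7,700,000 = 38,010,000 m³
S = 430,002,000 / 38,010,000 = 11.3129 ppt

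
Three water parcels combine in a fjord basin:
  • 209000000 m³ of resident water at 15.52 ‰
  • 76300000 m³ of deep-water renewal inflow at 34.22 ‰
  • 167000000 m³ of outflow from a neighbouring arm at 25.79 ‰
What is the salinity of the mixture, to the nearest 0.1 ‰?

Conserving salt mass:
salt = 209,000,000×15.52 + 76,300,000×34.22 + 167,000,000×25.79 = 3,243,680,000 + 2,610,986,000 + 4,306,930,000 = 10,161,596,000
volume = 209,000,000 + 76,300,000 + 167,000,000 = 452,300,000 m³
S = 10,161,596,000 / 452,300,000 = 22.466 ‰

22.5 ‰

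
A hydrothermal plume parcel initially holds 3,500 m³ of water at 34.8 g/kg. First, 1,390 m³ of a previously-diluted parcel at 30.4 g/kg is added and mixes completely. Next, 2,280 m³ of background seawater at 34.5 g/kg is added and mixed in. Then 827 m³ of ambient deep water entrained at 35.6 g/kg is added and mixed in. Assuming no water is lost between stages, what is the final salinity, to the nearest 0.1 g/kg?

34.0 g/kg

By conservation of dissolved salt,
Initial salt = 3,500×34.8 = 121,800
After stage 1: salt = 121,800 + 1,390×30.4 = 164,056; volume = 4,890 m³; S = 33.549 g/kg
After stage 2: salt = 164,056 + 2,280×34.5 = 242,716; volume = 7,170 m³; S = 33.852 g/kg
After stage 3: salt = 242,716 + 827×35.6 = 272,157.2; volume = 7,997 m³
S = 272,157.2 / 7,997 = 34.0324 g/kg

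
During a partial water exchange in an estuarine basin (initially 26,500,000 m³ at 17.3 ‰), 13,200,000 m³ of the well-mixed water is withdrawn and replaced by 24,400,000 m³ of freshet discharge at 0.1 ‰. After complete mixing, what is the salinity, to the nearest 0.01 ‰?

Remaining after removal: 13,300,000 m³ at 17.3 ‰ (salt = 230,090,000)
After addition: salt = 230,090,000 + 24,400,000×0.1 = 232,530,000; volume = 37,700,000 m³
S = 232,530,000 / 37,700,000 = 6.1679 ‰

6.17 ‰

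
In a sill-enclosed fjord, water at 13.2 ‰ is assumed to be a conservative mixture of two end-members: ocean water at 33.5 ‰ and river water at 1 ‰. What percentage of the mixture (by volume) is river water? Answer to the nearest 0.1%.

Let f be the freshwater fraction. Salt balance per unit volume:
f×1 + (1−f)×33.5 = 13.2
f = (33.5 − 13.2) / (33.5 − 1) = 20.3/32.5 = 0.6246

62.5%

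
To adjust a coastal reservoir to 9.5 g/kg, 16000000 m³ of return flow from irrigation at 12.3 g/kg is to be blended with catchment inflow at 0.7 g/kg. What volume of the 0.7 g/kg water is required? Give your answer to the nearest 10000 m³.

Salt balance: 16,000,000×12.3 + V×0.7 = (16,000,000+V)×9.5
196,800,000 + 0.7V = 152,000,000 + 9.5V
44,800,000 = 8.8V
V = 5,090,909.09 m³

5090000 m³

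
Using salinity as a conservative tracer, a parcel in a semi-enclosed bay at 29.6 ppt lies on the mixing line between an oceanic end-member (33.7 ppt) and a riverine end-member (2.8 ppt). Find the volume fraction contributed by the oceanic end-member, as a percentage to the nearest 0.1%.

Let g be the oceanic fraction. Salt balance per unit volume:
g×33.7 + (1−g)×2.8 = 29.6
g = (29.6 − 2.8) / (33.7 − 2.8) = 26.8/30.9 = 0.8673

86.7%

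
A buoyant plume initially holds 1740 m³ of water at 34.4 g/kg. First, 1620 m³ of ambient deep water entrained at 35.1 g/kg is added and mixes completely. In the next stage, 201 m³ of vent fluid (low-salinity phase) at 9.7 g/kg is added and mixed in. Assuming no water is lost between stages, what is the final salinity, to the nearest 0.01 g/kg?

33.32 g/kg

Salt balance:
Initial salt = 1,740×34.4 = 59,856
After stage 1: salt = 59,856 + 1,620×35.1 = 116,718; volume = 3,360 m³; S = 34.738 g/kg
After stage 2: salt = 116,718 + 201×9.7 = 118,667.7; volume = 3,561 m³
S = 118,667.7 / 3,561 = 33.3243 g/kg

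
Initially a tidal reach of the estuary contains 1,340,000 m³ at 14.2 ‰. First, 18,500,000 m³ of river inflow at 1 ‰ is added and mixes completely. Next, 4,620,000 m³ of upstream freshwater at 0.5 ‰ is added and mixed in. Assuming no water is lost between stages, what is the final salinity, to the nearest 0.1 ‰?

1.6 ‰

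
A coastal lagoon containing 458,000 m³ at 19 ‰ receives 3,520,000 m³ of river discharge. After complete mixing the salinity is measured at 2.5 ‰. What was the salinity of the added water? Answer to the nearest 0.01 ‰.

Salt balance: 458,000×19 + 3,520,000×S = 3,978,000×2.5
8,702,000 + 3,520,000·S = 9,945,000
S = (9,945,000 − 8,702,000) / 3,520,000 = 0.3531 ‰

0.35 ‰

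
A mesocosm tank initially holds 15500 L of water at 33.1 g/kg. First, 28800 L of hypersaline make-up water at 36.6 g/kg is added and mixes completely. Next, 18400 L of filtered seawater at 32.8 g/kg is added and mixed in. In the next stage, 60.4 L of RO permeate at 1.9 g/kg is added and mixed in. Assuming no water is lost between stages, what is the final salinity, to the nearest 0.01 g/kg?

Total salt / total volume:
Initial salt = 15,500×33.1 = 513,050
After stage 1: salt = 513,050 + 28,800×36.6 = 1,567,130; volume = 44,300 L; S = 35.375 g/kg
After stage 2: salt = 1,567,130 + 18,400×32.8 = 2,170,650; volume = 62,700 L; S = 34.62 g/kg
After stage 3: salt = 2,170,650 + 60.4×1.9 = 2,170,764.76; volume = 62,760.4 L
S = 2,170,764.76 / 62,760.4 = 34.5881 g/kg

34.59 g/kg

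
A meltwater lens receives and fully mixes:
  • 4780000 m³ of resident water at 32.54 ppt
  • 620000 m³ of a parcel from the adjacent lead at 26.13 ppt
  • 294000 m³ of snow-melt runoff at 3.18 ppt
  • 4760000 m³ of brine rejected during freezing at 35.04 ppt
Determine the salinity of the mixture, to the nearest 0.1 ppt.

32.5 ppt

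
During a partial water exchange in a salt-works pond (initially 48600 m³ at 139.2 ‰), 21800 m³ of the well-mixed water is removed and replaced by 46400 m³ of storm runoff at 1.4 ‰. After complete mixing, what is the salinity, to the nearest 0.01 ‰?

51.85 ‰

Remaining after removal: 26,800 m³ at 139.2 ‰ (salt = 3,730,560)
After addition: salt = 3,730,560 + 46,400×1.4 = 3,795,520; volume = 73,200 m³
S = 3,795,520 / 73,200 = 51.8514 ‰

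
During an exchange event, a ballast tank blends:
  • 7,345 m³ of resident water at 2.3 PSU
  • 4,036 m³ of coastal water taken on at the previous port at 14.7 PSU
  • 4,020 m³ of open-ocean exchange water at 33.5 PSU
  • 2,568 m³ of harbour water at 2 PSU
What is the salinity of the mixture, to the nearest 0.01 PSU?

12.02 PSU

By conservation of dissolved salt,
salt = 7,345×2.3 + 4,036×14.7 + 4,020×33.5 + 2,568×2 = 16,893.5 + 59,329.2 + 134,670 + 5,136 = 216,028.7
volume = 7,345 + 4,036 + 4,020 + 2,568 = 17,969 m³
S = 216,028.7 / 17,969 = 12.0223 PSU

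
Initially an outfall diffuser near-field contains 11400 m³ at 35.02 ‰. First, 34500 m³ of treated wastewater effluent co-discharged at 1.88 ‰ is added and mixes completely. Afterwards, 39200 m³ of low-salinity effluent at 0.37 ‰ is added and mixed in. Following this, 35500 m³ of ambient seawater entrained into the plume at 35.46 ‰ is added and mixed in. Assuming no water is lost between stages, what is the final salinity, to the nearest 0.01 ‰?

14.41 ‰

By conservation of dissolved salt,
Initial salt = 11,400×35.02 = 399,228
After stage 1: salt = 399,228 + 34,500×1.88 = 464,088; volume = 45,900 m³; S = 10.111 ‰
After stage 2: salt = 464,088 + 39,200×0.37 = 478,592; volume = 85,100 m³; S = 5.624 ‰
After stage 3: salt = 478,592 + 35,500×35.46 = 1,737,422; volume = 120,600 m³
S = 1,737,422 / 120,600 = 14.4065 ‰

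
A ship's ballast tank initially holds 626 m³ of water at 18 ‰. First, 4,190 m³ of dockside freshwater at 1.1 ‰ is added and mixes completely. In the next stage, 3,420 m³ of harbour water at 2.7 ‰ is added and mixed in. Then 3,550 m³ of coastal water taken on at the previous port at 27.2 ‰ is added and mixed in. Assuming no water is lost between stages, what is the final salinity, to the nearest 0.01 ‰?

Mass of salt is conserved:
Initial salt = 626×18 = 11,268
After stage 1: salt = 11,268 + 4,190×1.1 = 15,877; volume = 4,816 m³; S = 3.297 ‰
After stage 2: salt = 15,877 + 3,420×2.7 = 25,111; volume = 8,236 m³; S = 3.049 ‰
After stage 3: salt = 25,111 + 3,550×27.2 = 121,671; volume = 11,786 m³
S = 121,671 / 11,786 = 10.3233 ‰

10.32 ‰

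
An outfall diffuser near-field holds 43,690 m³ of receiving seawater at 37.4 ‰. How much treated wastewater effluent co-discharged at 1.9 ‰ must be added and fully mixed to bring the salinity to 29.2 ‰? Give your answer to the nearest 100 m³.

13100 m³

Salt balance: 43,690×37.4 + V×1.9 = (43,690+V)×29.2
1,634,006 + 1.9V = 1,275,748 + 29.2V
358,258 = 27.3V
V = 13,123 m³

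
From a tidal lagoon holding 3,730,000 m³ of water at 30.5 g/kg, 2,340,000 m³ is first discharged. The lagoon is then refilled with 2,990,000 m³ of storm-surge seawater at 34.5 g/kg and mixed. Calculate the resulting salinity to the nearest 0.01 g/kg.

Remaining after removal: 1,390,000 m³ at 30.5 g/kg (salt = 42,395,000)
After addition: salt = 42,395,000 + 2,990,000×34.5 = 145,550,000; volume = 4,380,000 m³
S = 145,550,000 / 4,380,000 = 33.2306 g/kg

33.23 g/kg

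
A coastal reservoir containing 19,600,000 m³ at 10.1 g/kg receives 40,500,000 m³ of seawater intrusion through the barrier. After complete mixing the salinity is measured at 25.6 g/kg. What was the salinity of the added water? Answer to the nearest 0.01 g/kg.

33.10 g/kg

Salt balance: 19,600,000×10.1 + 40,500,000×S = 60,100,000×25.6
197,960,000 + 40,500,000·S = 1,538,560,000
S = (1,538,560,000 − 197,960,000) / 40,500,000 = 33.1012 g/kg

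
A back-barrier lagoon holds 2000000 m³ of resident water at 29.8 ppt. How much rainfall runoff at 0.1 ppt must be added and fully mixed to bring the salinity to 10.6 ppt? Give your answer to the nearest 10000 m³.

Salt balance: 2,000,000×29.8 + V×0.1 = (2,000,000+V)×10.6
59,600,000 + 0.1V = 21,200,000 + 10.6V
38,400,000 = 10.5V
V = 3,657,142.86 m³

3660000 m³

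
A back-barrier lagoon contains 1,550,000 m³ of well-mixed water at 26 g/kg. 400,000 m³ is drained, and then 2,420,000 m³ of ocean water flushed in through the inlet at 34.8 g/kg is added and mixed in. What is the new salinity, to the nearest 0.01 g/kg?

31.97 g/kg

Remaining after removal: 1,150,000 m³ at 26 g/kg (salt = 29,900,000)
After addition: salt = 29,900,000 + 2,420,000×34.8 = 114,116,000; volume = 3,570,000 m³
S = 114,116,000 / 3,570,000 = 31.9653 g/kg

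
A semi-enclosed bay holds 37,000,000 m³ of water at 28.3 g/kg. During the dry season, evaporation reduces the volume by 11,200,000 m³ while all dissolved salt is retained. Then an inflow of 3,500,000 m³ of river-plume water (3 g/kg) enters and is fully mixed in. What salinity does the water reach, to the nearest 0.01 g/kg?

36.10 g/kg

After evaporation: salt = 37,000,000×28.3 = 1,047,100,000; volume = 37,000,000 − 11,200,000 = 25,800,000 m³
After mixing: salt = 1,047,100,000 + 3,500,000×3 = 1,057,600,000; volume = 25,800,000 + 3,500,000 = 29,300,000 m³
S = 1,057,600,000 / 29,300,000 = 36.0956 g/kg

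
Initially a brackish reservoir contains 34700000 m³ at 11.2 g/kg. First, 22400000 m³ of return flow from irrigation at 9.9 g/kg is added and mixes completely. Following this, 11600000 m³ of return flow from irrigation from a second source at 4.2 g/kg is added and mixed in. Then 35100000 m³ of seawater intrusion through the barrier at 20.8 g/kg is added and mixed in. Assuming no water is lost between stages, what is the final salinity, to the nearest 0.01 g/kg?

13.38 g/kg

Mass of salt is conserved:
Initial salt = 34,700,000×11.2 = 388,640,000
After stage 1: salt = 388,640,000 + 22,400,000×9.9 = 610,400,000; volume = 57,100,000 m³; S = 10.69 g/kg
After stage 2: salt = 610,400,000 + 11,600,000×4.2 = 659,120,000; volume = 68,700,000 m³; S = 9.594 g/kg
After stage 3: salt = 659,120,000 + 35,100,000×20.8 = 1,389,200,000; volume = 103,800,000 m³
S = 1,389,200,000 / 103,800,000 = 13.3834 g/kg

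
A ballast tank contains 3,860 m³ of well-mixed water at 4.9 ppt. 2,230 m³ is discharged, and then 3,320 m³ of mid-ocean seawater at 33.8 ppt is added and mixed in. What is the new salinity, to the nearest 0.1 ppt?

24.3 ppt

Remaining after removal: 1,630 m³ at 4.9 ppt (salt = 7,987)
After addition: salt = 7,987 + 3,320×33.8 = 120,203; volume = 4,950 m³
S = 120,203 / 4,950 = 24.2834 ppt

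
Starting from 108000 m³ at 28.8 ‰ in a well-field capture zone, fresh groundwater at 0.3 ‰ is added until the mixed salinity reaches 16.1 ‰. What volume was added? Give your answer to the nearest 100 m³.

Salt balance: 108,000×28.8 + V×0.3 = (108,000+V)×16.1
3,110,400 + 0.3V = 1,738,800 + 16.1V
1,371,600 = 15.8V
V = 86,810.13 m³

86800 m³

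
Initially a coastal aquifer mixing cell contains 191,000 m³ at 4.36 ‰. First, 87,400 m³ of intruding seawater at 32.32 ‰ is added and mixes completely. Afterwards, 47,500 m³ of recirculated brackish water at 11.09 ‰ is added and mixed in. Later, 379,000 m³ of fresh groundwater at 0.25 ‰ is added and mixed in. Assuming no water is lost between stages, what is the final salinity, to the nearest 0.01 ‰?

Salt balance:
Initial salt = 191,000×4.36 = 832,760
After stage 1: salt = 832,760 + 87,400×32.32 = 3,657,528; volume = 278,400 m³; S = 13.138 ‰
After stage 2: salt = 3,657,528 + 47,500×11.09 = 4,184,303; volume = 325,900 m³; S = 12.839 ‰
After stage 3: salt = 4,184,303 + 379,000×0.25 = 4,279,053; volume = 704,900 m³
S = 4,279,053 / 704,900 = 6.0704 ‰

6.07 ‰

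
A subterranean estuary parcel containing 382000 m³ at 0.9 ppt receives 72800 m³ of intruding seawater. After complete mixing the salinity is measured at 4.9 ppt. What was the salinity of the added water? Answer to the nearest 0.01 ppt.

25.89 ppt

Salt balance: 382,000×0.9 + 72,800×S = 454,800×4.9
343,800 + 72,800·S = 2,228,520
S = (2,228,520 − 343,800) / 72,800 = 25.889 ppt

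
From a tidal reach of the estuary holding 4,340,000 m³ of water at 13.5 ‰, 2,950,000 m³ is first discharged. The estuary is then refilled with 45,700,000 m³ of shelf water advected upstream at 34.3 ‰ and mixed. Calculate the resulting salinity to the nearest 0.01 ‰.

33.69 ‰

Remaining after removal: 1,390,000 m³ at 13.5 ‰ (salt = 18,765,000)
After addition: salt = 18,765,000 + 45,700,000×34.3 = 1,586,275,000; volume = 47,090,000 m³
S = 1,586,275,000 / 47,090,000 = 33.686 ‰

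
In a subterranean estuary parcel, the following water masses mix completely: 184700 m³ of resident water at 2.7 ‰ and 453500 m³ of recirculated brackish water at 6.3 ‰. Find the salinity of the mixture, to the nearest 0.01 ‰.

Total salt / total volume:
salt = 184,700×2.7 + 453,500×6.3 = 498,690 + 2,857,050 = 3,355,740
volume = 184,700 + 453,500 = 638,200 m³
S = 3,355,740 / 638,200 = 5.2581 ‰

5.26 ‰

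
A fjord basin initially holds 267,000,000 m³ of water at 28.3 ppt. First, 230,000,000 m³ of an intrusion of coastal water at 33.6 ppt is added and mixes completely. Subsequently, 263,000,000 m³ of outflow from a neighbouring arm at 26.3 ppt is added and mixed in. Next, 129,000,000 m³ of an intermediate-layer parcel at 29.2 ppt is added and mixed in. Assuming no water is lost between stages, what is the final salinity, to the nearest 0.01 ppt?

Mass of salt is conserved:
Initial salt = 267,000,000×28.3 = 7,556,100,000
After stage 1: salt = 7,556,100,000 + 230,000,000×33.6 = 15,284,100,000; volume = 497,000,000 m³; S = 30.753 ppt
After stage 2: salt = 15,284,100,000 + 263,000,000×26.3 = 22,201,000,000; volume = 760,000,000 m³; S = 29.212 ppt
After stage 3: salt = 22,201,000,000 + 129,000,000×29.2 = 25,967,800,000; volume = 889,000,000 m³
S = 25,967,800,000 / 889,000,000 = 29.2101 ppt

29.21 ppt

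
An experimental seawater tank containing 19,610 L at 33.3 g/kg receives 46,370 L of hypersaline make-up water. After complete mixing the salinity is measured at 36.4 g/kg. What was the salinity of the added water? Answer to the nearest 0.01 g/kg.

Salt balance: 19,610×33.3 + 46,370×S = 65,980×36.4
653,013 + 46,370·S = 2,401,672
S = (2,401,672 − 653,013) / 46,370 = 37.711 g/kg

37.71 g/kg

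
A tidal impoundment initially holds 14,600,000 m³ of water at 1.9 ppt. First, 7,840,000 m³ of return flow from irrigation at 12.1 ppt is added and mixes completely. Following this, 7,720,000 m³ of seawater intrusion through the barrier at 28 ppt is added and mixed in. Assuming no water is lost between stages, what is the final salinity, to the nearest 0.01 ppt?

11.23 ppt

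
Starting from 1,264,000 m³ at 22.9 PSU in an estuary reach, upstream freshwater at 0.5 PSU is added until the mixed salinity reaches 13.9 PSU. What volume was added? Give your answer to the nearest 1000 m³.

849000 m³

Salt balance: 1,264,000×22.9 + V×0.5 = (1,264,000+V)×13.9
28,945,600 + 0.5V = 17,569,600 + 13.9V
11,376,000 = 13.4V
V = 848,955.22 m³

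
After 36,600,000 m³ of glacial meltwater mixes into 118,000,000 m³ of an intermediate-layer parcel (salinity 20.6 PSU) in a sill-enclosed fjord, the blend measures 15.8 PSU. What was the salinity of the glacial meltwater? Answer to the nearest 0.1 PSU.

Salt balance: 118,000,000×20.6 + 36,600,000×S = 154,600,000×15.8
2,430,800,000 + 36,600,000·S = 2,442,680,000
S = (2,442,680,000 − 2,430,800,000) / 36,600,000 = 0.3246 PSU

0.3 PSU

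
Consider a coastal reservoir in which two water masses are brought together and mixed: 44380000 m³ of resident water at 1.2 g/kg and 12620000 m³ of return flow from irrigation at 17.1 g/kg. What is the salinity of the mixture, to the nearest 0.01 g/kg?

Conserving salt mass:
salt = 44,380,000×1.2 + 12,620,000×17.1 = 53,256,000 + 215,802,000 = 269,058,000
volume = 44,380,000 + 12,620,000 = 57,000,000 m³
S = 269,058,000 / 57,000,000 = 4.7203 g/kg

4.72 g/kg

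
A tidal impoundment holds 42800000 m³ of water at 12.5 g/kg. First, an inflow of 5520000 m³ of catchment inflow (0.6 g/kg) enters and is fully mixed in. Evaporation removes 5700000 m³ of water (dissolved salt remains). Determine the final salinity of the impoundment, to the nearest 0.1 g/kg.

12.6 g/kg

After mixing: salt = 42,800,000×12.5 + 5,520,000×0.6 = 538,312,000; volume = 48,320,000 m³
After evaporation: salt unchanged = 538,312,000; volume = 48,320,000 − 5,700,000 = 42,620,000 m³
S = 538,312,000 / 42,620,000 = 12.6305 g/kg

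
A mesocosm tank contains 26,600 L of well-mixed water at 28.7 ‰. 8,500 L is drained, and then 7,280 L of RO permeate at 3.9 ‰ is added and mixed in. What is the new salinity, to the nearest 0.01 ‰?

21.59 ‰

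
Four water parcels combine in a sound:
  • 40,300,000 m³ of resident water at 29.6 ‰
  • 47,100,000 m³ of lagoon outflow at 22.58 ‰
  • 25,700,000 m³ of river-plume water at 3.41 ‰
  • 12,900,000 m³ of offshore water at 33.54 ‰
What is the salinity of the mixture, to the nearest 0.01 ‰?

Conserving salt mass:
salt = 40,300,000×29.6 + 47,100,000×22.58 + 25,700,000×3.41 + 12,900,000×33.54 = 1,192,880,000 + 1,063,518,000 + 87,637,000 + 432,666,000 = 2,776,701,000
volume = 40,300,000 + 47,100,000 + 25,700,000 + 12,900,000 = 126,000,000 m³
S = 2,776,701,000 / 126,000,000 = 22.0373 ‰

22.04 ‰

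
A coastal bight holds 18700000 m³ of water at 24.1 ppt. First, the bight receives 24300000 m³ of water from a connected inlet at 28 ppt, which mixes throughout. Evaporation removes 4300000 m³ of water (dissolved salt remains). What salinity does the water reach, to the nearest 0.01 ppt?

29.23 ppt

After mixing: salt = 18,700,000×24.1 + 24,300,000×28 = 1,131,070,000; volume = 43,000,000 m³
After evaporation: salt unchanged = 1,131,070,000; volume = 43,000,000 − 4,300,000 = 38,700,000 m³
S = 1,131,070,000 / 38,700,000 = 29.2266 ppt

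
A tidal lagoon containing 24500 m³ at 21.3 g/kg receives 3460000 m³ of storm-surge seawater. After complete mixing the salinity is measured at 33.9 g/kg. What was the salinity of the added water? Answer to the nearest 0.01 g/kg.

Salt balance: 24,500×21.3 + 3,460,000×S = 3,484,500×33.9
521,850 + 3,460,000·S = 118,124,550
S = (118,124,550 − 521,850) / 3,460,000 = 33.9892 g/kg

33.99 g/kg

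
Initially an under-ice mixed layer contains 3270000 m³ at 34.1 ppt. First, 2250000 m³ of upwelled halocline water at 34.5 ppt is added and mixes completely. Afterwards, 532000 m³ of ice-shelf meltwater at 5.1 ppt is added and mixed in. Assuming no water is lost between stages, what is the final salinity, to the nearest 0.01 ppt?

31.70 ppt

Total salt / total volume:
Initial salt = 3,270,000×34.1 = 111,507,000
After stage 1: salt = 111,507,000 + 2,250,000×34.5 = 189,132,000; volume = 5,520,000 m³; S = 34.263 ppt
After stage 2: salt = 189,132,000 + 532,000×5.1 = 191,845,200; volume = 6,052,000 m³
S = 191,845,200 / 6,052,000 = 31.6995 ppt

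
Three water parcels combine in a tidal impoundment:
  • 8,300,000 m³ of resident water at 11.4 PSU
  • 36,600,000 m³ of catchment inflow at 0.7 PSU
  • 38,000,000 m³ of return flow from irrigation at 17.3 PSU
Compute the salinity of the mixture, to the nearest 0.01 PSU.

By conservation of dissolved salt,
salt = 8,300,000×11.4 + 36,600,000×0.7 + 38,000,000×17.3 = 94,620,000 + 25,620,000 + 657,400,000 = 777,640,000
volume = 8,300,000 + 36,600,000 + 38,000,000 = 82,900,000 m³
S = 777,640,000 / 82,900,000 = 9.3805 PSU

9.38 PSU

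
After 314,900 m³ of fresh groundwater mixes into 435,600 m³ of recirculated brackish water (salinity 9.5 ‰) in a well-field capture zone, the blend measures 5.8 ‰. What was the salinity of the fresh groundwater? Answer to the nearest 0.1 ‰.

Salt balance: 435,600×9.5 + 314,900×S = 750,500×5.8
4,138,200 + 314,900·S = 4,352,900
S = (4,352,900 − 4,138,200) / 314,900 = 0.6818 ‰

0.7 ‰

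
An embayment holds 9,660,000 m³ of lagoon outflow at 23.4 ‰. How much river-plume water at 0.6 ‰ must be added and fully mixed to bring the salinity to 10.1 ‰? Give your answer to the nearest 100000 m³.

13500000 m³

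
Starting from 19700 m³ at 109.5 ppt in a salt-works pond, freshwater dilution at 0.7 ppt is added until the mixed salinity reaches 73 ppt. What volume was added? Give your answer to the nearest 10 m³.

Salt balance: 19,700×109.5 + V×0.7 = (19,700+V)×73
2,157,150 + 0.7V = 1,438,100 + 73V
719,050 = 72.3V
V = 9,945.37 m³

9950 m³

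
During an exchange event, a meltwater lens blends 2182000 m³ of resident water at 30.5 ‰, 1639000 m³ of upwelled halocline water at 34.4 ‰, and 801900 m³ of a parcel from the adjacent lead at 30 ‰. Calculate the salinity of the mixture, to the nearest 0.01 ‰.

31.80 ‰

Salt balance:
salt = 2,182,000×30.5 + 1,639,000×34.4 + 801,900×30 = 66,551,000 + 56,381,600 + 24,057,000 = 146,989,600
volume = 2,182,000 + 1,639,000 + 801,900 = 4,622,900 m³
S = 146,989,600 / 4,622,900 = 31.796 ‰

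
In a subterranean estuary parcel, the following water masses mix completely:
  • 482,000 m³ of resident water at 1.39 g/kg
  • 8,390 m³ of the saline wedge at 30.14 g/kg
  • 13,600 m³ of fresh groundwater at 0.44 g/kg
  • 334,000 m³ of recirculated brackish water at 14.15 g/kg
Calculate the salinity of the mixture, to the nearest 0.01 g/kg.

Salt balance:
salt = 482,000×1.39 + 8,390×30.14 + 13,600×0.44 + 334,000×14.15 = 669,980 + 252,874.6 + 5,984 + 4,726,100 = 5,654,938.6
volume = 482,000 + 8,390 + 13,600 + 334,000 = 837,990 m³
S = 5,654,938.6 / 837,990 = 6.7482 g/kg

6.75 g/kg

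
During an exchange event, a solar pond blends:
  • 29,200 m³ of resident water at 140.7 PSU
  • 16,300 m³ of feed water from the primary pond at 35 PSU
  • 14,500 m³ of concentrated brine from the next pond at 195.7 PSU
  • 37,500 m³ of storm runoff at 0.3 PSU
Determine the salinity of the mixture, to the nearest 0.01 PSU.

Total salt / total volume:
salt = 29,200×140.7 + 16,300×35 + 14,500×195.7 + 37,500×0.3 = 4,108,440 + 570,500 + 2,837,650 + 11,250 = 7,527,840
volume = 29,200 + 16,300 + 14,500 + 37,500 = 97,500 m³
S = 7,527,840 / 97,500 = 77.2086 PSU

77.21 PSU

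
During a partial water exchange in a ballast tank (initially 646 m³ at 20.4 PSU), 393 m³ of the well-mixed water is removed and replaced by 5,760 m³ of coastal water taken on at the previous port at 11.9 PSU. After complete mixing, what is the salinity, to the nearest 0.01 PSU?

Remaining after removal: 253 m³ at 20.4 PSU (salt = 5,161.2)
After addition: salt = 5,161.2 + 5,760×11.9 = 73,705.2; volume = 6,013 m³
S = 73,705.2 / 6,013 = 12.2576 PSU

12.26 PSU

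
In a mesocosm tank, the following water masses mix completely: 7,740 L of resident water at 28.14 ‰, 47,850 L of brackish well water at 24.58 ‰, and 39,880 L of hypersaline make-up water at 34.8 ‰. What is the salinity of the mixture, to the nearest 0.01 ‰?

Conserving salt mass:
salt = 7,740×28.14 + 47,850×24.58 + 39,880×34.8 = 217,803.6 + 1,176,153 + 1,387,824 = 2,781,780.6
volume = 7,740 + 47,850 + 39,880 = 95,470 L
S = 2,781,780.6 / 95,470 = 29.1377 ‰

29.14 ‰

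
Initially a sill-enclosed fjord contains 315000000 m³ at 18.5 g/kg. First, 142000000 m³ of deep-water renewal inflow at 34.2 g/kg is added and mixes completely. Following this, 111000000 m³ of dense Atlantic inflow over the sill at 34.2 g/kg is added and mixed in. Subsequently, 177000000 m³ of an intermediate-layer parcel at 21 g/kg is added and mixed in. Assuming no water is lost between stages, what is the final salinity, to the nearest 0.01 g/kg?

24.43 g/kg

Salt balance:
Initial salt = 315,000,000×18.5 = 5,827,500,000
After stage 1: salt = 5,827,500,000 + 142,000,000×34.2 = 10,683,900,000; volume = 457,000,000 m³; S = 23.378 g/kg
After stage 2: salt = 10,683,900,000 + 111,000,000×34.2 = 14,480,100,000; volume = 568,000,000 m³; S = 25.493 g/kg
After stage 3: salt = 14,480,100,000 + 177,000,000×21 = 18,197,100,000; volume = 745,000,000 m³
S = 18,197,100,000 / 745,000,000 = 24.4256 g/kg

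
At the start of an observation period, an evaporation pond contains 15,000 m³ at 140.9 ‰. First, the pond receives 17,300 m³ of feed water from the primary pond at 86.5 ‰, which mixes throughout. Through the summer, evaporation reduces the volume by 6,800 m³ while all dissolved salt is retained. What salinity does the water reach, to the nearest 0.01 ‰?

141.57 ‰

After mixing: salt = 15,000×140.9 + 17,300×86.5 = 3,609,950; volume = 32,300 m³
After evaporation: salt unchanged = 3,609,950; volume = 32,300 − 6,800 = 25,500 m³
S = 3,609,950 / 25,500 = 141.5667 ‰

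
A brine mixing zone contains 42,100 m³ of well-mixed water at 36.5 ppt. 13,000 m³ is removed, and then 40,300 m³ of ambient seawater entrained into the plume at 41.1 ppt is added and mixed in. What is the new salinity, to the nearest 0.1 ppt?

Remaining after removal: 29,100 m³ at 36.5 ppt (salt = 1,062,150)
After addition: salt = 1,062,150 + 40,300×41.1 = 2,718,480; volume = 69,400 m³
S = 2,718,480 / 69,400 = 39.1712 ppt

39.2 ppt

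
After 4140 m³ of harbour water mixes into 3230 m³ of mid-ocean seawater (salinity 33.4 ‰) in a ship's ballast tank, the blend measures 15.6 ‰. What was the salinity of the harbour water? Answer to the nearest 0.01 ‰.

1.71 ‰

Salt balance: 3,230×33.4 + 4,140×S = 7,370×15.6
107,882 + 4,140·S = 114,972
S = (114,972 − 107,882) / 4,140 = 1.7126 ‰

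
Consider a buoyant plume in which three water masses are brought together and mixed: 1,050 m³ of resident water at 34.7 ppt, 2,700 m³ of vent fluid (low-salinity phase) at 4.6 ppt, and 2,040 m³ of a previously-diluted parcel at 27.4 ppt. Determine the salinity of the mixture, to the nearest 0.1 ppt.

18.1 ppt

Weighted by volume,
salt = 1,050×34.7 + 2,700×4.6 + 2,040×27.4 = 36,435 + 12,420 + 55,896 = 104,751
volume = 1,050 + 2,700 + 2,040 = 5,790 m³
S = 104,751 / 5,790 = 18.092 ppt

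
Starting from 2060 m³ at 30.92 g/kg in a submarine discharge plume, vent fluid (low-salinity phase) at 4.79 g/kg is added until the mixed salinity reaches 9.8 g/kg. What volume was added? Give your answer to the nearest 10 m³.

8680 m³

Salt balance: 2,060×30.92 + V×4.79 = (2,060+V)×9.8
63,695.2 + 4.79V = 20,188 + 9.8V
43,507.2 = 5.01V
V = 8,684.07 m³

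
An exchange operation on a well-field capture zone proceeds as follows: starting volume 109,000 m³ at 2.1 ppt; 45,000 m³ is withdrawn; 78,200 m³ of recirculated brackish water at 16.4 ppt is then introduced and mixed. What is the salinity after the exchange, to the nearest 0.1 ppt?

10.0 ppt

Remaining after removal: 64,000 m³ at 2.1 ppt (salt = 134,400)
After addition: salt = 134,400 + 78,200×16.4 = 1,416,880; volume = 142,200 m³
S = 1,416,880 / 142,200 = 9.964 ppt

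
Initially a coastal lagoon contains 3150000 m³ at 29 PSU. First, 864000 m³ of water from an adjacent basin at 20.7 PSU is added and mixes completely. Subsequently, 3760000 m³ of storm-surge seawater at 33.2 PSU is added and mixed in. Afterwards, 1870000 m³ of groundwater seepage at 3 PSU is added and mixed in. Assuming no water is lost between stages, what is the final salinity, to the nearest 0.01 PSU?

24.85 PSU

Mass of salt is conserved:
Initial salt = 3,150,000×29 = 91,350,000
After stage 1: salt = 91,350,000 + 864,000×20.7 = 109,234,800; volume = 4,014,000 m³; S = 27.213 PSU
After stage 2: salt = 109,234,800 + 3,760,000×33.2 = 234,066,800; volume = 7,774,000 m³; S = 30.109 PSU
After stage 3: salt = 234,066,800 + 1,870,000×3 = 239,676,800; volume = 9,644,000 m³
S = 239,676,800 / 9,644,000 = 24.8524 PSU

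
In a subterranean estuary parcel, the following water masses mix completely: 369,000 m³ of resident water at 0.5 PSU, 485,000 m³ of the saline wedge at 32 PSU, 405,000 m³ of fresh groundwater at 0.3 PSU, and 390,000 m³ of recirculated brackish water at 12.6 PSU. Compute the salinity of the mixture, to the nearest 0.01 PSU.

By conservation of dissolved salt,
salt = 369,000×0.5 + 485,000×32 + 405,000×0.3 + 390,000×12.6 = 184,500 + 15,520,000 + 121,500 + 4,914,000 = 20,740,000
volume = 369,000 + 485,000 + 405,000 + 390,000 = 1,649,000 m³
S = 20,740,000 / 1,649,000 = 12.5773 PSU

12.58 PSU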